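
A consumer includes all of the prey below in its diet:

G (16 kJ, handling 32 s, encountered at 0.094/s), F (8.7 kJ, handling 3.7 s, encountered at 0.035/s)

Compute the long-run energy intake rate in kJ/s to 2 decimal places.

0.44 kJ/s

R = (0.094×16 + 0.035×8.7) / (1 + 0.094×32 + 0.035×3.7) = 1.808/4.138 = 0.4371 kJ/s.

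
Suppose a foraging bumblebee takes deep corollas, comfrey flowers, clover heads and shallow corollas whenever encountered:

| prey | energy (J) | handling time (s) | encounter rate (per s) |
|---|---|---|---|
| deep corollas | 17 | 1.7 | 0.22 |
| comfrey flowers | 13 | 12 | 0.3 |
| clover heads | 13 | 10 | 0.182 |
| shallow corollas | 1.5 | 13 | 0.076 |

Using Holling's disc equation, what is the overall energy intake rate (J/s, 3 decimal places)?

1.300 J/s

R = (0.22×17 + 0.3×13 + 0.182×13 + 0.076×1.5) / (1 + 0.22×1.7 + 0.3×12 + 0.182×10 + 0.076×13) = 10.12/7.782 = 1.3 J/s.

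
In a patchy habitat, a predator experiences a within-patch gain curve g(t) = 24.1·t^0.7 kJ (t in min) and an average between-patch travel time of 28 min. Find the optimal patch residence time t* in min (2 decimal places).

65.33 min

Maximise g(t)/(T+t): set derivative to zero → g'(t)(T+t) = g(t).
g'(t) = 0.7·24.1·t^-0.3. Setting 0.7·24.1·t^-0.3 = 24.1·t^0.7/(28+t) gives 0.7(28+t) = t, so 0.30·t = 0.7×28.
t* = 0.7×28/0.30 = 65.33 min.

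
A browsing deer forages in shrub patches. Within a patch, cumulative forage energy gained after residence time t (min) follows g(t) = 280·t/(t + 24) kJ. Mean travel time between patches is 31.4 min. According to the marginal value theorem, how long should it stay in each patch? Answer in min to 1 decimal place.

Maximise g(t)/(T+t): set derivative to zero → g'(t)(T+t) = g(t).
g'(t) = 280·24/(t + 24)². Setting 280·24/(t+24)² = 280t/[(t+24)(31.4+t)] gives 24(31.4+t) = t(t+24), so t² = 24×31.4 = 753.6.
t* = √753.6 = 27.45 min.

27.5 min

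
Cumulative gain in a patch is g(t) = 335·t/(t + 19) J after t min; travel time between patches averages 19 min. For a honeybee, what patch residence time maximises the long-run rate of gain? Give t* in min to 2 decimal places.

19.00 min

Maximise g(t)/(T+t): set derivative to zero → g'(t)(T+t) = g(t).
g'(t) = 335·19/(t + 19)². Setting 335·19/(t+19)² = 335t/[(t+19)(19+t)] gives 19(19+t) = t(t+19), so t² = 19×19 = 361.
t* = √361 = 19 min.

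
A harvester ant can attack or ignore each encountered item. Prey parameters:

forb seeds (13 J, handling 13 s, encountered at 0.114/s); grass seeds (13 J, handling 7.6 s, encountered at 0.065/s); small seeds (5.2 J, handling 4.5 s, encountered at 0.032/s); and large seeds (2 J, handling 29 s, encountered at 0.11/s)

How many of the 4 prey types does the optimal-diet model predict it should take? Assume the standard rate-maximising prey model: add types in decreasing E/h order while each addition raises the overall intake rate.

Profitabilities (E/h, J/s): grass seeds 1.71, small seeds 1.16, forb seeds 1, large seeds 0.069. Add prey in this order while the next type's profitability exceeds the intake rate on those already taken.
Rate on top 1: 0.5656. small seeds: 1.16 > 0.5656 → include.
Rate on top 2: 0.6175. forb seeds: 1 > 0.6175 → include.
Rate on top 3: 0.7992. large seeds: 0.069 < 0.7992 → exclude; stop.
Optimal diet: grass seeds, small seeds, forb seeds — 3 of 4 types.

3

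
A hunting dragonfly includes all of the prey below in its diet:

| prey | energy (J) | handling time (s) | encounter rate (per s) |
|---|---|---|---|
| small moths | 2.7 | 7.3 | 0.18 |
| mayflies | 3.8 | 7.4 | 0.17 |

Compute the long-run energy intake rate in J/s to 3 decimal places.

0.317 J/s

R = (0.18×2.7 + 0.17×3.8) / (1 + 0.18×7.3 + 0.17×7.4) = 1.132/3.572 = 0.3169 J/s.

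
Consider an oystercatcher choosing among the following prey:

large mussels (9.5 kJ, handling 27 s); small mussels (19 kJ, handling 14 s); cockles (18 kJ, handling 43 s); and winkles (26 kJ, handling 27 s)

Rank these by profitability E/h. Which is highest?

In descending order of E/h:
small mussels: 19/14 = 1.36 kJ/s
winkles: 26/27 = 0.963 kJ/s
cockles: 18/43 = 0.419 kJ/s
large mussels: 9.5/27 = 0.352 kJ/s

small mussels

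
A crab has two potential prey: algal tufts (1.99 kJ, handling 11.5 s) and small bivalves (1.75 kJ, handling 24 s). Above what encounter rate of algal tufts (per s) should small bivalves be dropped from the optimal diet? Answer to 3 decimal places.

0.063 per s

The zero-one rule: include small bivalves iff E₂/h₂ > λE₁/(1+λh₁). Equality gives the switch point.
λE₁h₂ = E₂ + λE₂h₁ ⇒ λ = E₂/(E₁h₂ − E₂h₁) = 1.75/(47.76 − 20.12) = 0.06333 per s.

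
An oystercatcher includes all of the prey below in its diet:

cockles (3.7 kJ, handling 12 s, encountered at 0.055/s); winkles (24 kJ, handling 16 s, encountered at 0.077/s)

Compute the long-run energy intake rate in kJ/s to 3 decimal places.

0.709 kJ/s

R = Σλ_iE_i / (1 + Σλ_ih_i)
Numerator: 0.055×3.7 + 0.077×24 = 2.051
Denominator: 1 + 0.055×12 + 0.077×16 = 2.892
R = 2.051/2.892 = 0.7094 kJ/s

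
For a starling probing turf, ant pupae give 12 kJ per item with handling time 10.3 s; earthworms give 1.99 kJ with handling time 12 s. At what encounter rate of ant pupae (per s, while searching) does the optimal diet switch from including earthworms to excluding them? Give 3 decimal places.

At the threshold, the rate on ant pupae alone equals the profitability of earthworms: λ·12/(1 + λ·10.3) = 1.99/12 = 0.1658.
Rearranging, λ(12 − 0.1658×10.3) = 0.1658, so λ = 0.1658/10.29 = 0.01611 per s.

0.016 per s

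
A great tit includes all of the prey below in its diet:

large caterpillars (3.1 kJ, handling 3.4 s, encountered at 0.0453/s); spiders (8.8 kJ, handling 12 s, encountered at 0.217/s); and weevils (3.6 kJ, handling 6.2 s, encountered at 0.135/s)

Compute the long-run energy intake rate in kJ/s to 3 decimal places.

0.552 kJ/s

R = (0.0453×3.1 + 0.217×8.8 + 0.135×3.6) / (1 + 0.0453×3.4 + 0.217×12 + 0.135×6.2) = 2.536/4.595 = 0.5519 kJ/s.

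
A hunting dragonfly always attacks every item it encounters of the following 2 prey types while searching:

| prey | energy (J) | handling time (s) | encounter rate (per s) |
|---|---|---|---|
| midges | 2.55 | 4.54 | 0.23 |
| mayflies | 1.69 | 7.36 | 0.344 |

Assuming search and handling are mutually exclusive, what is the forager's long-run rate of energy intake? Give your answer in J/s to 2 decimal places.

Energy encountered per unit search time: 0.23×2.55 + 0.344×1.69 = 1.168 J/s.
Handling time per unit search time: 0.23×4.54 + 0.344×7.36 = 3.576.
Rate = 1.168/(1 + 3.576) = 0.2552 J/s.

0.26 J/s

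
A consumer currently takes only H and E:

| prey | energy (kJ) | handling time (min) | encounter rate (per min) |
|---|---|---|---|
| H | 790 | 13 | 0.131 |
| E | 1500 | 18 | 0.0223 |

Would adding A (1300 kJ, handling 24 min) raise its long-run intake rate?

Intake rate on the current diet: R = (0.131×790 + 0.0223×1500) / (1 + 0.131×13 + 0.0223×18) = 136.9/3.104 = 44.11 kJ/min.
A: E/h = 1300/24 = 54.17 kJ/min.
54.17 > 44.11, so adding A raises the average — include it.

Yes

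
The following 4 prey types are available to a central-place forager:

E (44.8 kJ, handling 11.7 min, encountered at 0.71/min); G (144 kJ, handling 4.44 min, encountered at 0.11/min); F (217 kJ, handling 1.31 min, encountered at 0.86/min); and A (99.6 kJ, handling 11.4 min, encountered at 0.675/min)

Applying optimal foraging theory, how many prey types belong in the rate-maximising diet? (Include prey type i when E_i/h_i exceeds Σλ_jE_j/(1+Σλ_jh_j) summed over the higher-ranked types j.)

1

E/h in descending order: F 166, G 32.4, A 8.74, E 3.83 kJ/min. The optimal diet is the largest prefix of this list for which every included type satisfies E_i/h_i > R on the types above it.
Rate on top 1: 87.76. G: 32.4 < 87.76 → exclude; stop.
Optimal diet: F — 1 of 4 types.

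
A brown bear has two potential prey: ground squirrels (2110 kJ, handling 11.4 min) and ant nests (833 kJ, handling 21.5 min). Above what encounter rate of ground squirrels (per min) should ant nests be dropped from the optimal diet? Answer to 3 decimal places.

0.023 per min

At the threshold, the rate on ground squirrels alone equals the profitability of ant nests: λ·2110/(1 + λ·11.4) = 833/21.5 = 38.74.
Rearranging, λ(2110 − 38.74×11.4) = 38.74, so λ = 38.74/1668 = 0.02322 per min.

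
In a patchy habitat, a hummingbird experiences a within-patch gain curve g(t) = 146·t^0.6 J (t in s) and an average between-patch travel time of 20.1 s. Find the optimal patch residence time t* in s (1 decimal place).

By the marginal value theorem, leave when the instantaneous gain rate g'(t) equals the habitat-wide average g(t)/(T + t).
g'(t) = 0.6·146·t^-0.4. Setting 0.6·146·t^-0.4 = 146·t^0.6/(20.1+t) gives 0.6(20.1+t) = t, so 0.40·t = 0.6×20.1.
t* = 0.6×20.1/0.40 = 30.15 s.

30.1 s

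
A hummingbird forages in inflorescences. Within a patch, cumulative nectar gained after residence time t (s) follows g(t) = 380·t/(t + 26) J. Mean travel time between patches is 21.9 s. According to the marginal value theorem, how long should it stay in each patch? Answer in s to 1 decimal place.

23.9 s

By the marginal value theorem, leave when the instantaneous gain rate g'(t) equals the habitat-wide average g(t)/(T + t).
g'(t) = 380·26/(t + 26)². Setting 380·26/(t+26)² = 380t/[(t+26)(21.9+t)] gives 26(21.9+t) = t(t+26), so t² = 26×21.9 = 569.4.
t* = √569.4 = 23.86 s.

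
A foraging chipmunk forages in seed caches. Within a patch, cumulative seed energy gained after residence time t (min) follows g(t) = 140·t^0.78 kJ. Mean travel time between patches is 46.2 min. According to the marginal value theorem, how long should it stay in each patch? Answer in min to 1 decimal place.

Maximise g(t)/(T+t): set derivative to zero → g'(t)(T+t) = g(t).
g'(t) = 0.78·140·t^-0.22. Setting 0.78·140·t^-0.22 = 140·t^0.78/(46.2+t) gives 0.78(46.2+t) = t, so 0.22·t = 0.78×46.2.
t* = 0.78×46.2/0.22 = 163.8 min.

163.8 min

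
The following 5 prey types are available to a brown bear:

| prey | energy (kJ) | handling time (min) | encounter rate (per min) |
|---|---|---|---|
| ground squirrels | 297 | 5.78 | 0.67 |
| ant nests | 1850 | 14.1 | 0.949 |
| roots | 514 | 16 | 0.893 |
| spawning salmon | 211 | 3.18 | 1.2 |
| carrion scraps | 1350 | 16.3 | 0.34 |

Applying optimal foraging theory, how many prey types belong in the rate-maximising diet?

Rank by E/h (kJ/min): ant nests 131, carrion scraps 82.8, spawning salmon 66.4, ground squirrels 51.4, roots 32.1. Include each in turn until the next type's E/h falls below the running intake rate.
Rate on top 1: 122.1. carrion scraps: 82.8 < 122.1 → exclude; stop.
Optimal diet: ant nests — 1 of 5 types.

1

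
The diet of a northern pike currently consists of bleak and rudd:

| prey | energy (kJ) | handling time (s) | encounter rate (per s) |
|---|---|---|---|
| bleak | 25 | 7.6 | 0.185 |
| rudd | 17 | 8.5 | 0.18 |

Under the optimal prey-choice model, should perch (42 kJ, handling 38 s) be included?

On bleak and rudd alone, R = ΣλE/(1+Σλh) = 7.685/3.936 = 1.952 kJ/s.
Profitability of perch: 42/38 = 1.105 kJ/s.
1.105 < 1.952, so adding perch would lower the average — exclude it.

No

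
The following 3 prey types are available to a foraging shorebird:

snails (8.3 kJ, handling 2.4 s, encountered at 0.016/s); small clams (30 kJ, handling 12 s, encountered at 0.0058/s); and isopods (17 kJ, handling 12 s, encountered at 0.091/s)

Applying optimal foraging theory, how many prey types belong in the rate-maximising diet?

Profitabilities (E/h, kJ/s): snails 3.46, small clams 2.5, isopods 1.42. Add prey in this order while the next type's profitability exceeds the intake rate on those already taken.
Rate on top 1: 0.1279. small clams: 2.5 > 0.1279 → include.
Rate on top 2: 0.2769. isopods: 1.42 > 0.2769 → include.
Optimal diet: snails, small clams, isopods — 3 of 3 types.

3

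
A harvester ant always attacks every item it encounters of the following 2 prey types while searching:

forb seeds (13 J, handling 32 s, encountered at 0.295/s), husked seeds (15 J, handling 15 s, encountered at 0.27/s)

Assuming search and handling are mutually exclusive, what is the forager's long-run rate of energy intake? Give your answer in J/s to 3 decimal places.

Energy encountered per unit search time: 0.295×13 + 0.27×15 = 7.885 J/s.
Handling time per unit search time: 0.295×32 + 0.27×15 = 13.49.
Rate = 7.885/(1 + 13.49) = 0.5442 J/s.

0.544 J/s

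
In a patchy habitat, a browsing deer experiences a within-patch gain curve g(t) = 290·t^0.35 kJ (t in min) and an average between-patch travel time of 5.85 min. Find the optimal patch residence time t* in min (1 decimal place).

3.1 min

Optimal t* satisfies g'(t*) = g(t*)/(T + t*).
g'(t) = 0.35·290·t^-0.65. Setting 0.35·290·t^-0.65 = 290·t^0.35/(5.85+t) gives 0.35(5.85+t) = t, so 0.65·t = 0.35×5.85.
t* = 0.35×5.85/0.65 = 3.15 min.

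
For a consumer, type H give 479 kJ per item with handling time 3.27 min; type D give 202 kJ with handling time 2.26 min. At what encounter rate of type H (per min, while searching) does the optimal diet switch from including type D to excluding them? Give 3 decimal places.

At the threshold, the rate on type H alone equals the profitability of type D: λ·479/(1 + λ·3.27) = 202/2.26 = 89.38.
Rearranging, λ(479 − 89.38×3.27) = 89.38, so λ = 89.38/186.7 = 0.4787 per min.

0.479 per min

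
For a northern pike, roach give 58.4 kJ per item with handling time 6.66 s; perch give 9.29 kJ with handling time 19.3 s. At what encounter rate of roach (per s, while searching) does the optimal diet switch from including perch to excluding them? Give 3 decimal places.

Drop perch once their profitability E₂/h₂ falls below the rate achievable on roach alone: E₂/h₂ = λE₁/(1 + λh₁).
Solve for λ: λE₁h₂ = E₂(1 + λh₁) → λ(E₁h₂ − E₂h₁) = E₂ → λ = E₂/(E₁h₂ − E₂h₁).
λ = 9.29/(58.4×19.3 − 9.29×6.66) = 9.29/1065 = 0.008721 per s.

0.009 per s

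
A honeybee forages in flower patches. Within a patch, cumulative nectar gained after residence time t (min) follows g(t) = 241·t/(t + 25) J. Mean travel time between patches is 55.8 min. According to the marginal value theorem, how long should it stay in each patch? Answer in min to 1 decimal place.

By the marginal value theorem, leave when the instantaneous gain rate g'(t) equals the habitat-wide average g(t)/(T + t).
g'(t) = 241·25/(t + 25)². Setting 241·25/(t+25)² = 241t/[(t+25)(55.8+t)] gives 25(55.8+t) = t(t+25), so t² = 25×55.8 = 1395.
t* = √1395 = 37.35 min.

37.3 min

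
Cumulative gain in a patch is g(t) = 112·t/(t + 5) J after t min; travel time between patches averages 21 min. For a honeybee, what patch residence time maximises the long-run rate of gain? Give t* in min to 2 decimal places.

10.25 min

Maximise g(t)/(T+t): set derivative to zero → g'(t)(T+t) = g(t).
g'(t) = 112·5/(t + 5)². Setting 112·5/(t+5)² = 112t/[(t+5)(21+t)] gives 5(21+t) = t(t+5), so t² = 5×21 = 105.
t* = √105 = 10.25 min.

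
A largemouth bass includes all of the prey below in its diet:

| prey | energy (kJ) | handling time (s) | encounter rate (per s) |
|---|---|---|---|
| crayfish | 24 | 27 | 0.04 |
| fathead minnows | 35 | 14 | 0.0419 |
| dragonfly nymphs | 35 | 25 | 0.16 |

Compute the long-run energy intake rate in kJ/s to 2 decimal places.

R = Σλ_iE_i / (1 + Σλ_ih_i)
Numerator: 0.04×24 + 0.0419×35 + 0.16×35 = 8.027
Denominator: 1 + 0.04×27 + 0.0419×14 + 0.16×25 = 6.667
R = 8.027/6.667 = 1.204 kJ/s

1.20 kJ/s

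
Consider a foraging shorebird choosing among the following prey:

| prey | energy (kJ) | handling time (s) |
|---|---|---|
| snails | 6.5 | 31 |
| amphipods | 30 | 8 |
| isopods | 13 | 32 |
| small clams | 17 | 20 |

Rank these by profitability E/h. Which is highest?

amphipods

In descending order of E/h:
amphipods: 30/8 = 3.75 kJ/s
small clams: 17/20 = 0.85 kJ/s
isopods: 13/32 = 0.406 kJ/s
snails: 6.5/31 = 0.21 kJ/s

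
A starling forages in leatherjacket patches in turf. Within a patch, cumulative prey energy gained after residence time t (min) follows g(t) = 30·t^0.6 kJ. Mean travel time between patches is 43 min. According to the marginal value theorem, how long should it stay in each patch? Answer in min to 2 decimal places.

Optimal t* satisfies g'(t*) = g(t*)/(T + t*).
g'(t) = 0.6·30·t^-0.4. Setting 0.6·30·t^-0.4 = 30·t^0.6/(43+t) gives 0.6(43+t) = t, so 0.40·t = 0.6×43.
t* = 0.6×43/0.40 = 64.5 min.

64.50 min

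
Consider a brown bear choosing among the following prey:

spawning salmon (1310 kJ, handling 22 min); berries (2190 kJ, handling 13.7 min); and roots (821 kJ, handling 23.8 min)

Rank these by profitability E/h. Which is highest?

berries

Profitability E/h (kJ/min): spawning salmon = 1310/22 = 59.5, berries = 2190/13.7 = 160, roots = 821/23.8 = 34.5.
Ranked: berries > spawning salmon > roots.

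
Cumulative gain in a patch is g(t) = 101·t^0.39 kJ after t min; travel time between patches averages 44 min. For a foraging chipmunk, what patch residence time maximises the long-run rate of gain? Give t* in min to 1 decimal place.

By the marginal value theorem, leave when the instantaneous gain rate g'(t) equals the habitat-wide average g(t)/(T + t).
g'(t) = 0.39·101·t^-0.61. Setting 0.39·101·t^-0.61 = 101·t^0.39/(44+t) gives 0.39(44+t) = t, so 0.61·t = 0.39×44.
t* = 0.39×44/0.61 = 28.13 min.

28.1 min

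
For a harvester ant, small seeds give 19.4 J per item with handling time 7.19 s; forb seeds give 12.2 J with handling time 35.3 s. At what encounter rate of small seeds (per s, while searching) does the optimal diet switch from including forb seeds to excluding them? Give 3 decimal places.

0.020 per s

At the threshold, the rate on small seeds alone equals the profitability of forb seeds: λ·19.4/(1 + λ·7.19) = 12.2/35.3 = 0.3456.
Rearranging, λ(19.4 − 0.3456×7.19) = 0.3456, so λ = 0.3456/16.92 = 0.02043 per s.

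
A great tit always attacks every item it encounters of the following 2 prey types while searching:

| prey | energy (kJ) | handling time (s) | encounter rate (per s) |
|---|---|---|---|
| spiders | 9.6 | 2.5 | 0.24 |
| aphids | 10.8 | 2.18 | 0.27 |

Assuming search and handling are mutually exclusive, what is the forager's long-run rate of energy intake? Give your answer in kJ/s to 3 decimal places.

R = Σλ_iE_i / (1 + Σλ_ih_i)
Numerator: 0.24×9.6 + 0.27×10.8 = 5.22
Denominator: 1 + 0.24×2.5 + 0.27×2.18 = 2.189
R = 5.22/2.189 = 2.385 kJ/s

2.385 kJ/s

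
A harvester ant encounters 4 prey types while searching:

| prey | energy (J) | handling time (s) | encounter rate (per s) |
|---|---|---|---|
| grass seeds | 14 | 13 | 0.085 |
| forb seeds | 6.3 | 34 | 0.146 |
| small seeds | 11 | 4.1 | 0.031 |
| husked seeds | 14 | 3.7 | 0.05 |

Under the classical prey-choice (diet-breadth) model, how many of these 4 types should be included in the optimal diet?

E/h in descending order: husked seeds 3.78, small seeds 2.68, grass seeds 1.08, forb seeds 0.185 J/s. The optimal diet is the largest prefix of this list for which every included type satisfies E_i/h_i > R on the types above it.
Rate on top 1: 0.5907. small seeds: 2.68 > 0.5907 → include.
Rate on top 2: 0.7934. grass seeds: 1.08 > 0.7934 → include.
Rate on top 3: 0.923. forb seeds: 0.185 < 0.923 → exclude; stop.
Optimal diet: husked seeds, small seeds, grass seeds — 3 of 4 types.

3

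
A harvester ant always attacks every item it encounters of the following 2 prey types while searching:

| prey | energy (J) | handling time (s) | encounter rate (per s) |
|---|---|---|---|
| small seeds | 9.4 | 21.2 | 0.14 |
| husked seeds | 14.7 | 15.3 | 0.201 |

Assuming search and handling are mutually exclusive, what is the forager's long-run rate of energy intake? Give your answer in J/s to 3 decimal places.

R = Σλ_iE_i / (1 + Σλ_ih_i)
Numerator: 0.14×9.4 + 0.201×14.7 = 4.271
Denominator: 1 + 0.14×21.2 + 0.201×15.3 = 7.043
R = 4.271/7.043 = 0.6063 J/s

0.606 J/s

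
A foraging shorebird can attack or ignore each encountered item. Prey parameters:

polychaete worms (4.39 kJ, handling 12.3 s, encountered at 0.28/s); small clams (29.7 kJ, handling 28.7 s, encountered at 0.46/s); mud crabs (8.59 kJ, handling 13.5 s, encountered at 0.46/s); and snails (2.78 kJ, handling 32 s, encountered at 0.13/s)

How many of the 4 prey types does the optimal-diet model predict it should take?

E/h in descending order: small clams 1.03, mud crabs 0.636, polychaete worms 0.357, snails 0.0869 kJ/s. The optimal diet is the largest prefix of this list for which every included type satisfies E_i/h_i > R on the types above it.
Rate on top 1: 0.962. mud crabs: 0.636 < 0.962 → exclude; stop.
Optimal diet: small clams — 1 of 4 types.

1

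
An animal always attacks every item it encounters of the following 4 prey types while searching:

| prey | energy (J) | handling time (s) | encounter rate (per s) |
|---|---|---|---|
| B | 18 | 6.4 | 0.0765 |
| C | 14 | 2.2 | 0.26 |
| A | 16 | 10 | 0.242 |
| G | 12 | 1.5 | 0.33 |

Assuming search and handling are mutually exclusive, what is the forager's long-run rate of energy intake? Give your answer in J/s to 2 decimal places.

2.58 J/s

Energy encountered per unit search time: 0.0765×18 + 0.26×14 + 0.242×16 + 0.33×12 = 12.85 J/s.
Handling time per unit search time: 0.0765×6.4 + 0.26×2.2 + 0.242×10 + 0.33×1.5 = 3.977.
Rate = 12.85/(1 + 3.977) = 2.582 J/s.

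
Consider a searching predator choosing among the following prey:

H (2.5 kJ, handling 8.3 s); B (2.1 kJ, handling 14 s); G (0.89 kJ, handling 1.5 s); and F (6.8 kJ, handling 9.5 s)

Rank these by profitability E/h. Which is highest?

F

In descending order of E/h:
F: 6.8/9.5 = 0.716 kJ/s
G: 0.89/1.5 = 0.593 kJ/s
H: 2.5/8.3 = 0.301 kJ/s
B: 2.1/14 = 0.15 kJ/s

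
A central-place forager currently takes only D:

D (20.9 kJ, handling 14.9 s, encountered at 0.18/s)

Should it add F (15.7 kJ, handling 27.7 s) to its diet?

On D alone, R = ΣλE/(1+Σλh) = 3.762/3.682 = 1.022 kJ/s.
Profitability of F: 15.7/27.7 = 0.5668 kJ/s.
0.5668 < 1.022, so adding F would lower the average — exclude it.

No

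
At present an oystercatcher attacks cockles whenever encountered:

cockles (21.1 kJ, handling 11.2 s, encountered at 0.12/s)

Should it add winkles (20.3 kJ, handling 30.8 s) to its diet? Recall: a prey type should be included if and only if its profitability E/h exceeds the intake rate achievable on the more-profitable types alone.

Intake rate on the current diet: R = (0.12×21.1) / (1 + 0.12×11.2) = 2.532/2.344 = 1.08 kJ/s.
Profitability of winkles: 20.3/30.8 = 0.6591 kJ/s.
0.6591 < 1.08, so adding winkles would lower the average — exclude it.

No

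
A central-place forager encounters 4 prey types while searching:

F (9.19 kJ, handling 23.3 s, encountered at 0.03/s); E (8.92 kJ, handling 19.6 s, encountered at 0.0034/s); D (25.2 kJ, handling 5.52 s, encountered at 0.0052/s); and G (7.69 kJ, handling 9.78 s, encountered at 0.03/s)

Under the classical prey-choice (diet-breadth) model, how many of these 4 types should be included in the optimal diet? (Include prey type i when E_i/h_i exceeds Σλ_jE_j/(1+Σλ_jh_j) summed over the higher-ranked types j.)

Profitabilities (E/h, kJ/s): D 4.57, G 0.786, E 0.455, F 0.394. Add prey in this order while the next type's profitability exceeds the intake rate on those already taken.
Rate on top 1: 0.1274. G: 0.786 > 0.1274 → include.
Rate on top 2: 0.2736. E: 0.455 > 0.2736 → include.
Rate on top 3: 0.2823. F: 0.394 > 0.2823 → include.
Optimal diet: D, G, E, F — 4 of 4 types.

4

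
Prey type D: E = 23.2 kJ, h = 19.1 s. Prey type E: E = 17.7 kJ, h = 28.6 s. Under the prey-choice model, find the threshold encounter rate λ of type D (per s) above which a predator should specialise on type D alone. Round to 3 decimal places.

0.054 per s

The zero-one rule: include type E iff E₂/h₂ > λE₁/(1+λh₁). Equality gives the switch point.
λE₁h₂ = E₂ + λE₂h₁ ⇒ λ = E₂/(E₁h₂ − E₂h₁) = 17.7/(663.5 − 338.1) = 0.05439 per s.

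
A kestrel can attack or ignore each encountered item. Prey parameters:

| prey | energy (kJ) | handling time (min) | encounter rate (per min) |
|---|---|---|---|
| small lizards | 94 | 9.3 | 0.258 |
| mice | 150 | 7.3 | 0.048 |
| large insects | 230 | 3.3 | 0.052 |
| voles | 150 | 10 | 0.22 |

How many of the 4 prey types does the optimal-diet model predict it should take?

3

Profitabilities (E/h, kJ/min): large insects 69.7, mice 20.5, voles 15, small lizards 10.1. Add prey in this order while the next type's profitability exceeds the intake rate on those already taken.
Rate on top 1: 10.21. mice: 20.5 > 10.21 → include.
Rate on top 2: 12.59. voles: 15 > 12.59 → include.
Rate on top 3: 14.01. small lizards: 10.1 < 14.01 → exclude; stop.
Optimal diet: large insects, mice, voles — 3 of 4 types.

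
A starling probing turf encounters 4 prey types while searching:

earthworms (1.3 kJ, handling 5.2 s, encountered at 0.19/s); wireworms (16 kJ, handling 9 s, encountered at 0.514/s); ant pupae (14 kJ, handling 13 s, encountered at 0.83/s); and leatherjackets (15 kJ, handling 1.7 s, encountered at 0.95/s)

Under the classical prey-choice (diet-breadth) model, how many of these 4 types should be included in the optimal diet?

1

Profitabilities (E/h, kJ/s): leatherjackets 8.82, wireworms 1.78, ant pupae 1.08, earthworms 0.25. Add prey in this order while the next type's profitability exceeds the intake rate on those already taken.
Rate on top 1: 5.449. wireworms: 1.78 < 5.449 → exclude; stop.
Optimal diet: leatherjackets — 1 of 4 types.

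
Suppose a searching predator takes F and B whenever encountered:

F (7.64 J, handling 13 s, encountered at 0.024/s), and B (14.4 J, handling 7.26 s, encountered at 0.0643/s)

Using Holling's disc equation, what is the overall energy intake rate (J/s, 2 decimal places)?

0.62 J/s

R = Σλ_iE_i / (1 + Σλ_ih_i)
Numerator: 0.024×7.64 + 0.0643×14.4 = 1.109
Denominator: 1 + 0.024×13 + 0.0643×7.26 = 1.779
R = 1.109/1.779 = 0.6236 J/s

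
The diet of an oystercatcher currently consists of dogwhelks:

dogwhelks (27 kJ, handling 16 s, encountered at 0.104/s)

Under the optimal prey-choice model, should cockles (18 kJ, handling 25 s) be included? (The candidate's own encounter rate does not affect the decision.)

No

Intake rate on the current diet: R = (0.104×27) / (1 + 0.104×16) = 2.808/2.664 = 1.054 kJ/s.
Profitability of cockles: 18/25 = 0.72 kJ/s.
Since 0.72 < R, time spent handling cockles is better spent searching.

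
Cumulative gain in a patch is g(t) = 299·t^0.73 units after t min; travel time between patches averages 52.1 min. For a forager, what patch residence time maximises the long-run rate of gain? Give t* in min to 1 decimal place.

140.9 min

Maximise g(t)/(T+t): set derivative to zero → g'(t)(T+t) = g(t).
g'(t) = 0.73·299·t^-0.27. Setting 0.73·299·t^-0.27 = 299·t^0.73/(52.1+t) gives 0.73(52.1+t) = t, so 0.27·t = 0.73×52.1.
t* = 0.73×52.1/0.27 = 140.9 min.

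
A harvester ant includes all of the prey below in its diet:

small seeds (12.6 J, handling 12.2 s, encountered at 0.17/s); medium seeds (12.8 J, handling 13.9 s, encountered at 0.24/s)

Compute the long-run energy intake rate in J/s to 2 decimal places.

0.81 J/s

Energy encountered per unit search time: 0.17×12.6 + 0.24×12.8 = 5.214 J/s.
Handling time per unit search time: 0.17×12.2 + 0.24×13.9 = 5.41.
Rate = 5.214/(1 + 5.41) = 0.8134 J/s.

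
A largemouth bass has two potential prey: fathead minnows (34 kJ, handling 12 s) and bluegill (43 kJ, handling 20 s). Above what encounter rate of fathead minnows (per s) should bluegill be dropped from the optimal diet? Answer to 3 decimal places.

0.262 per s

At the threshold, the rate on fathead minnows alone equals the profitability of bluegill: λ·34/(1 + λ·12) = 43/20 = 2.15.
Rearranging, λ(34 − 2.15×12) = 2.15, so λ = 2.15/8.2 = 0.2622 per s.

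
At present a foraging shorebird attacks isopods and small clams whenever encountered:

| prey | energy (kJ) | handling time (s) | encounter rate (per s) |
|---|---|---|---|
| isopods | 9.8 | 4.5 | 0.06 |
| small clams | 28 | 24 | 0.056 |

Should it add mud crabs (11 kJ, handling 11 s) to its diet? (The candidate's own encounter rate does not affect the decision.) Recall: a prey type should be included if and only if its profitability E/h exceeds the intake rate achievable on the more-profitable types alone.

Yes

Current rate: (0.06×9.8 + 0.056×28)/(1 + 0.06×4.5 + 0.056×24) = 0.8248 kJ/s.
mud crabs: E/h = 11/11 = 1 kJ/s.
1 > 0.8248, so adding mud crabs raises the average — include it.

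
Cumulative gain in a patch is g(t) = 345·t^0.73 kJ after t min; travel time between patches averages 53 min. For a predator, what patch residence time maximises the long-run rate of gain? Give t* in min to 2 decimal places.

143.30 min

Optimal t* satisfies g'(t*) = g(t*)/(T + t*).
g'(t) = 0.73·345·t^-0.27. Setting 0.73·345·t^-0.27 = 345·t^0.73/(53+t) gives 0.73(53+t) = t, so 0.27·t = 0.73×53.
t* = 0.73×53/0.27 = 143.3 min.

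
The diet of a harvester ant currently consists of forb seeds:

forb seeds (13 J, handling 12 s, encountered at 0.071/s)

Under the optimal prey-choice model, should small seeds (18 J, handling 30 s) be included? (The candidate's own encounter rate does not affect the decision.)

Intake rate on the current diet: R = (0.071×13) / (1 + 0.071×12) = 0.923/1.852 = 0.4984 J/s.
Profitability of small seeds: 18/30 = 0.6 J/s.
0.6 > 0.4984, so adding small seeds raises the average — include it.

Yes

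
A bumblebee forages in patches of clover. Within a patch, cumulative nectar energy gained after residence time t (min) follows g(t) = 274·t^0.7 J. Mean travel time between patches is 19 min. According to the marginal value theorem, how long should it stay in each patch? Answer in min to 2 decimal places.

44.33 min

Optimal t* satisfies g'(t*) = g(t*)/(T + t*).
g'(t) = 0.7·274·t^-0.3. Setting 0.7·274·t^-0.3 = 274·t^0.7/(19+t) gives 0.7(19+t) = t, so 0.30·t = 0.7×19.
t* = 0.7×19/0.30 = 44.33 min.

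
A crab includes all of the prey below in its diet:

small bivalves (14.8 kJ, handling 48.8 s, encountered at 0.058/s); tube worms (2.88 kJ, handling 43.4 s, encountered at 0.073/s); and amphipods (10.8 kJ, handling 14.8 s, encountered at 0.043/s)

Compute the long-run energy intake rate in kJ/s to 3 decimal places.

0.201 kJ/s

R = (0.058×14.8 + 0.073×2.88 + 0.043×10.8) / (1 + 0.058×48.8 + 0.073×43.4 + 0.043×14.8) = 1.533/7.635 = 0.2008 kJ/s.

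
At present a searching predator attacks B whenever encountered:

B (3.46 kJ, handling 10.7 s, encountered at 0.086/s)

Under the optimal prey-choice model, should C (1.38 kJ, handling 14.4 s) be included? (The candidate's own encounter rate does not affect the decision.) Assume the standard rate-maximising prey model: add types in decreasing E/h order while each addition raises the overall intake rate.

On B alone, R = ΣλE/(1+Σλh) = 0.2976/1.92 = 0.155 kJ/s.
C: E/h = 1.38/14.4 = 0.09583 kJ/s.
Since 0.09583 < R, time spent handling C is better spent searching.

No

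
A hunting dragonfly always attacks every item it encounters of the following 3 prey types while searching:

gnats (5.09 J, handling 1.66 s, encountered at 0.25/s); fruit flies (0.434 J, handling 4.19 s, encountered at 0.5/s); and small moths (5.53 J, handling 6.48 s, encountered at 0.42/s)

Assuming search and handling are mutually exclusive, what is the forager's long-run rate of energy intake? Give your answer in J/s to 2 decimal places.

Energy encountered per unit search time: 0.25×5.09 + 0.5×0.434 + 0.42×5.53 = 3.812 J/s.
Handling time per unit search time: 0.25×1.66 + 0.5×4.19 + 0.42×6.48 = 5.232.
Rate = 3.812/(1 + 5.232) = 0.6117 J/s.

0.61 J/s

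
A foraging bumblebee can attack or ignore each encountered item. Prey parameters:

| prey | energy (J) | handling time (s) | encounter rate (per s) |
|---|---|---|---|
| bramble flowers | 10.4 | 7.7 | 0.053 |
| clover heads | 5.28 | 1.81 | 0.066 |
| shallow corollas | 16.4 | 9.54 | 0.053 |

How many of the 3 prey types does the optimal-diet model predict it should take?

3

Profitabilities (E/h, J/s): clover heads 2.92, shallow corollas 1.72, bramble flowers 1.35. Add prey in this order while the next type's profitability exceeds the intake rate on those already taken.
Rate on top 1: 0.3113. shallow corollas: 1.72 > 0.3113 → include.
Rate on top 2: 0.7493. bramble flowers: 1.35 > 0.7493 → include.
Optimal diet: clover heads, shallow corollas, bramble flowers — 3 of 3 types.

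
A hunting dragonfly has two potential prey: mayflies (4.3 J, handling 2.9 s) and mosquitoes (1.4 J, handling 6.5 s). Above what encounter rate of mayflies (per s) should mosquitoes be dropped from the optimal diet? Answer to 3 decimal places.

0.059 per s

The zero-one rule: include mosquitoes iff E₂/h₂ > λE₁/(1+λh₁). Equality gives the switch point.
λE₁h₂ = E₂ + λE₂h₁ ⇒ λ = E₂/(E₁h₂ − E₂h₁) = 1.4/(27.95 − 4.06) = 0.0586 per s.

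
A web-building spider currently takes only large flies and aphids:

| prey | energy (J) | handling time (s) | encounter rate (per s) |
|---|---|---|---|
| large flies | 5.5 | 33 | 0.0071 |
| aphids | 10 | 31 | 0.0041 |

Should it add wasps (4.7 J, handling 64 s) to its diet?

Yes

Current rate: (0.0071×5.5 + 0.0041×10)/(1 + 0.0071×33 + 0.0041×31) = 0.0588 J/s.
wasps: E/h = 4.7/64 = 0.07344 J/s.
Since 0.07344 > R, including wasps increases the long-run rate.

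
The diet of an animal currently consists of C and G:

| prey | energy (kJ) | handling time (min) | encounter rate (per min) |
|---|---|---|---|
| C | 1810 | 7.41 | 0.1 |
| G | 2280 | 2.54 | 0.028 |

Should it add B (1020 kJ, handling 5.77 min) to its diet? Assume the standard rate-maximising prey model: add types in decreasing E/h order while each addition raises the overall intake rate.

Yes

Current rate: (0.1×1810 + 0.028×2280)/(1 + 0.1×7.41 + 0.028×2.54) = 135.1 kJ/min.
B: E/h = 1020/5.77 = 176.8 kJ/min.
Since 176.8 > R, including B increases the long-run rate.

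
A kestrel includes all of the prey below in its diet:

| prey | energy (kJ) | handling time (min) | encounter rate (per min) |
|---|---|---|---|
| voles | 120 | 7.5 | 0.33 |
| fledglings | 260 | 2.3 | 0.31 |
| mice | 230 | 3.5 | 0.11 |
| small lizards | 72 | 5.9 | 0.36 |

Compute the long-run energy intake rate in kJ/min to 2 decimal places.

Energy encountered per unit search time: 0.33×120 + 0.31×260 + 0.11×230 + 0.36×72 = 171.4 kJ/min.
Handling time per unit search time: 0.33×7.5 + 0.31×2.3 + 0.11×3.5 + 0.36×5.9 = 5.697.
Rate = 171.4/(1 + 5.697) = 25.6 kJ/min.

25.60 kJ/min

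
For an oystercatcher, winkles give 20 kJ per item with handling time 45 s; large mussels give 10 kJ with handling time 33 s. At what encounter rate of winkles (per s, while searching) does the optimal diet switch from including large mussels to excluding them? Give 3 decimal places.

0.048 per s

The zero-one rule: include large mussels iff E₂/h₂ > λE₁/(1+λh₁). Equality gives the switch point.
λE₁h₂ = E₂ + λE₂h₁ ⇒ λ = E₂/(E₁h₂ − E₂h₁) = 10/(660 − 450) = 0.04762 per s.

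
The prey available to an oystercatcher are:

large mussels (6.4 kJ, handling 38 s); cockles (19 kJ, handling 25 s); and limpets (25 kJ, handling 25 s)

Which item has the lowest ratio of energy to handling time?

large mussels

In descending order of E/h:
limpets: 25/25 = 1 kJ/s
cockles: 19/25 = 0.76 kJ/s
large mussels: 6.4/38 = 0.168 kJ/s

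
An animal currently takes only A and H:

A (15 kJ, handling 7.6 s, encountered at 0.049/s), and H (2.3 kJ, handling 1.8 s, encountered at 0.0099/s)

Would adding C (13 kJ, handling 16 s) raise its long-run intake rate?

On A and H alone, R = ΣλE/(1+Σλh) = 0.7578/1.39 = 0.5451 kJ/s.
Profitability of C: 13/16 = 0.8125 kJ/s.
0.8125 > 0.5451, so adding C raises the average — include it.

Yes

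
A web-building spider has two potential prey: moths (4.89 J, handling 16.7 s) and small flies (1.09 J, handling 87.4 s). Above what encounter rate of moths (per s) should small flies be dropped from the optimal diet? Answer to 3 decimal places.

At the threshold, the rate on moths alone equals the profitability of small flies: λ·4.89/(1 + λ·16.7) = 1.09/87.4 = 0.01247.
Rearranging, λ(4.89 − 0.01247×16.7) = 0.01247, so λ = 0.01247/4.682 = 0.002664 per s.

0.003 per s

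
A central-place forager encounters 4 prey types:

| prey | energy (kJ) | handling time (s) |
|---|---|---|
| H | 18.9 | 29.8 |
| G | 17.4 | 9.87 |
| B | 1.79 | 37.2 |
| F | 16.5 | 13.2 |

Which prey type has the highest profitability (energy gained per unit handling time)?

Profitability E/h (kJ/s): H = 18.9/29.8 = 0.634, G = 17.4/9.87 = 1.76, B = 1.79/37.2 = 0.0481, F = 16.5/13.2 = 1.25.
Ranked: G > F > H > B.

G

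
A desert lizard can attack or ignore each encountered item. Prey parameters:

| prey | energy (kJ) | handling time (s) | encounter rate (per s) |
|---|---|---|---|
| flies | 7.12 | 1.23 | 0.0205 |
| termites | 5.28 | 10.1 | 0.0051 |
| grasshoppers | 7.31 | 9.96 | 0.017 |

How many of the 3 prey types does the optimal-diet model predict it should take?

Profitabilities (E/h, kJ/s): flies 5.79, grasshoppers 0.734, termites 0.523. Add prey in this order while the next type's profitability exceeds the intake rate on those already taken.
Rate on top 1: 0.1424. grasshoppers: 0.734 > 0.1424 → include.
Rate on top 2: 0.2262. termites: 0.523 > 0.2262 → include.
Optimal diet: flies, grasshoppers, termites — 3 of 3 types.

3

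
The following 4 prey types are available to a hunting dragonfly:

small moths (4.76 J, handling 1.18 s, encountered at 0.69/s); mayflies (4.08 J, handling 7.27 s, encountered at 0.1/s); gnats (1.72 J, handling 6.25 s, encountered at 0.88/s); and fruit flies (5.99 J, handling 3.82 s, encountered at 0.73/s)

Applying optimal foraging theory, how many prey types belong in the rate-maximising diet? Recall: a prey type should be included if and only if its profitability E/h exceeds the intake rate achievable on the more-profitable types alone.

1

E/h in descending order: small moths 4.03, fruit flies 1.57, mayflies 0.561, gnats 0.275 J/s. The optimal diet is the largest prefix of this list for which every included type satisfies E_i/h_i > R on the types above it.
Rate on top 1: 1.81. fruit flies: 1.57 < 1.81 → exclude; stop.
Optimal diet: small moths — 1 of 4 types.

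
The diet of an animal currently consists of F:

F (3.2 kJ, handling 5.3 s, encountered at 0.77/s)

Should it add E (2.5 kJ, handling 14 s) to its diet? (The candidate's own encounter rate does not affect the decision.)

No

On F alone, R = ΣλE/(1+Σλh) = 2.464/5.081 = 0.4849 kJ/s.
Profitability of E: 2.5/14 = 0.1786 kJ/s.
0.1786 < 0.4849, so adding E would lower the average — exclude it.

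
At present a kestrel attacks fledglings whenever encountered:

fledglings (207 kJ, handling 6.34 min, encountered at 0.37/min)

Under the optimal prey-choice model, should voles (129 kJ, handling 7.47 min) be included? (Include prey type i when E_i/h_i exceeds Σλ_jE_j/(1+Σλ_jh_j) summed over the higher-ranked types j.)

No

On fledglings alone, R = ΣλE/(1+Σλh) = 76.59/3.346 = 22.89 kJ/min.
Profitability of voles: 129/7.47 = 17.27 kJ/min.
Since 17.27 < R, time spent handling voles is better spent searching.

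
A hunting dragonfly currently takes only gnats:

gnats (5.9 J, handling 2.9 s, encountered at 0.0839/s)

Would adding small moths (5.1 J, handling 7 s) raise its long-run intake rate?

Yes

Current rate: (0.0839×5.9)/(1 + 0.0839×2.9) = 0.3981 J/s.
small moths: E/h = 5.1/7 = 0.7286 J/s.
Since 0.7286 > R, including small moths increases the long-run rate.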